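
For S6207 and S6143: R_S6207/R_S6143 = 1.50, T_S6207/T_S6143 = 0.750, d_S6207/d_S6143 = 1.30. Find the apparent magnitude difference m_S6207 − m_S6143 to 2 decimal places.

L_S6207/L_S6143 = (1.50)²(0.750)⁴ = 0.7119.
F_S6207/F_S6143 = (L_S6207/L_S6143)/(d_S6207/d_S6143)² = 0.7119/1.690 = 0.4213.
m_S6207 − m_S6143 = −2.5 log₁₀(0.4213) = 0.94.

0.94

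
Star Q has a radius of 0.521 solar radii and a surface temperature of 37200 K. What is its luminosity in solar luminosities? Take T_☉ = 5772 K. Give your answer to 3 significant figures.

L/L_☉ = (R/R_☉)² (T/T_☉)⁴ = (0.521)² × (37200/5772)⁴
       = 0.2714 × (6.445)⁴ = 0.2714 × 1725 = 468.3.

468 solar luminosities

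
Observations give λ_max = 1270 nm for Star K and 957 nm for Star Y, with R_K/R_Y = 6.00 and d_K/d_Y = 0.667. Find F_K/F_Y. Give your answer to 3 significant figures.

26.1

Wien's law: T_K/T_Y = λ_Y/λ_K = 957/1270 = 0.7535.
L_K/L_Y = (R_K/R_Y)²(T_K/T_Y)⁴ = (6.00)²(0.7535)⁴ = 11.61.
F_K/F_Y = (L_K/L_Y)/(d_K/d_Y)² = 11.61/(0.667)² = 26.09.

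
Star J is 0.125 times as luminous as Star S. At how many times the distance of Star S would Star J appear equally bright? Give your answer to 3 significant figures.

Equal flux requires L_J/d_J² = L_S/d_S², so d_J/d_S = √(L_J/L_S)
= √(0.125) = 0.3536.

0.354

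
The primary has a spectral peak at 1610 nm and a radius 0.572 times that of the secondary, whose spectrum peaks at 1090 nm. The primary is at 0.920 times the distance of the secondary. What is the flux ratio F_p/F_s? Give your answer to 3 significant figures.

0.0812

Wien's law: T_p/T_s = λ_s/λ_p = 1090/1610 = 0.6770.
L_p/L_s = (R_p/R_s)²(T_p/T_s)⁴ = (0.572)²(0.6770)⁴ = 0.06874.
F_p/F_s = (L_p/L_s)/(d_p/d_s)² = 0.06874/(0.920)² = 0.08121.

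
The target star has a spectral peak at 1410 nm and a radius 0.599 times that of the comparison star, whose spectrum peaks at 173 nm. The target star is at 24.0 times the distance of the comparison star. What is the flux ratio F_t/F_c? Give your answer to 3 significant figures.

Wien's law: T_t/T_c = λ_c/λ_t = 173/1410 = 0.1227.
L_t/L_c = (R_t/R_c)²(T_t/T_c)⁴ = (0.599)²(0.1227)⁴ = 8.131×10^-5.
F_t/F_c = (L_t/L_c)/(d_t/d_c)² = 8.131×10^-5/(24.0)² = 1.412×10^-7.

1.41×10^-7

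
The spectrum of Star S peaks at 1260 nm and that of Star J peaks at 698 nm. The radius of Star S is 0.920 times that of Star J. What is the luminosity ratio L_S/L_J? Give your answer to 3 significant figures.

Wien's law gives T ∝ 1/λ_max, so T_S/T_J = λ_J/λ_S = 698/1260 = 0.5540.
Then L ∝ R²T⁴ gives L_S/L_J = (0.920)² × (0.5540)⁴ = 0.8464 × 0.09418 = 0.07971.

0.0797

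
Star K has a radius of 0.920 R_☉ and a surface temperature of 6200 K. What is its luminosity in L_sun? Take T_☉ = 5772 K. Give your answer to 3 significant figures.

1.13 L_sun

L/L_☉ = (R/R_☉)² (T/T_☉)⁴ = (0.920)² × (6200/5772)⁴
       = 0.8464 × (1.074)⁴ = 0.8464 × 1.331 = 1.127.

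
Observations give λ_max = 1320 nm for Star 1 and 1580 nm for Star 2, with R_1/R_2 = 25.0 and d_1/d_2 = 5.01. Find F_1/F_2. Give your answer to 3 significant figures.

51.1

Wien's law: T_1/T_2 = λ_2/λ_1 = 1580/1320 = 1.197.
L_1/L_2 = (R_1/R_2)²(T_1/T_2)⁴ = (25.0)²(1.197)⁴ = 1283.
F_1/F_2 = (L_1/L_2)/(d_1/d_2)² = 1283/(5.01)² = 51.11.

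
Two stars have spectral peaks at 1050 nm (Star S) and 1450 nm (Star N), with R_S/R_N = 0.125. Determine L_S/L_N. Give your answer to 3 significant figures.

0.0568

Wien's law gives T ∝ 1/λ_max, so T_S/T_N = λ_N/λ_S = 1450/1050 = 1.381.
Then L ∝ R²T⁴ gives L_S/L_N = (0.125)² × (1.381)⁴ = 0.01562 × 3.637 = 0.05682.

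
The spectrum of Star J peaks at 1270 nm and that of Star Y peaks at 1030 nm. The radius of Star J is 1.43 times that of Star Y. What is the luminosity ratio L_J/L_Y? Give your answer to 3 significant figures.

Wien's law gives T ∝ 1/λ_max, so T_J/T_Y = λ_Y/λ_J = 1030/1270 = 0.8110.
Then L ∝ R²T⁴ gives L_J/L_Y = (1.43)² × (0.8110)⁴ = 2.045 × 0.4326 = 0.8847.

0.885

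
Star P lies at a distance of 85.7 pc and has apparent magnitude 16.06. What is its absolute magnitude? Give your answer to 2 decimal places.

M = m − 5 log₁₀(d/10 pc) = 16.06 − 5 log₁₀(85.7/10)
  = 16.06 − 5 × 0.933 = 16.06 − 4.66 = 11.40.

11.40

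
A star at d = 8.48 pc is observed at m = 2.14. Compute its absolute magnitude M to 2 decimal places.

M = m − 5 log₁₀(d/10 pc) = 2.14 − 5 log₁₀(8.48/10)
  = 2.14 − 5 × -0.072 = 2.14 − -0.36 = 2.50.

2.50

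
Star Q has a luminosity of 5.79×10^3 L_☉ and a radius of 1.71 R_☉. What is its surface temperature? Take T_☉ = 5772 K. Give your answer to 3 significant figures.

3.85×10^4 K

T/T_☉ = (L/L_☉)^(1/4) / (R/R_☉)^(1/2)
T = 5772 × (5.79×10^3)^(1/4) / √(1.71) = 5772 × 8.723 / 1.308 = 3.850×10^4 K.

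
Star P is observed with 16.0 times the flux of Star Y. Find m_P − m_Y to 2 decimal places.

-3.01

m_P − m_Y = −2.5 log₁₀(F_P/F_Y) = −2.5 log₁₀(16.0) = −2.5 × (1.204) = -3.010.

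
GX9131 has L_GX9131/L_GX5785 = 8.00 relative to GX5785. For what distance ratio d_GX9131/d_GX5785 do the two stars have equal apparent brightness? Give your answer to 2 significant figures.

Equal flux requires L_GX9131/d_GX9131² = L_GX5785/d_GX5785², so d_GX9131/d_GX5785 = √(L_GX9131/L_GX5785)
= √(8.00) = 2.828.

2.8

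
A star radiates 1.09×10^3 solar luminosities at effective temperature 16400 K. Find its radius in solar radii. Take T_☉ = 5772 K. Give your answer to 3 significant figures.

R/R_☉ = √(L/L_☉) / (T/T_☉)² = √(1.09×10^3) / (2.841)²
       = 33.02 / 8.073 = 4.090.

4.09 solar radii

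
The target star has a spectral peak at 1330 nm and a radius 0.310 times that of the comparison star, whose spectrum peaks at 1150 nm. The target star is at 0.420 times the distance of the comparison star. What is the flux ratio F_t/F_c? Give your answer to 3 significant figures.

0.305

Wien's law: T_t/T_c = λ_c/λ_t = 1150/1330 = 0.8647.
L_t/L_c = (R_t/R_c)²(T_t/T_c)⁴ = (0.310)²(0.8647)⁴ = 0.05372.
F_t/F_c = (L_t/L_c)/(d_t/d_c)² = 0.05372/(0.420)² = 0.3045.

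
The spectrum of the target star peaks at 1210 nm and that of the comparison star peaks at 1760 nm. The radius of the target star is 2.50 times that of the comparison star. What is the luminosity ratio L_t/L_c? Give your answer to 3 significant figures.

Wien's law gives T ∝ 1/λ_max, so T_t/T_c = λ_c/λ_t = 1760/1210 = 1.455.
Then L ∝ R²T⁴ gives L_t/L_c = (2.50)² × (1.455)⁴ = 6.250 × 4.476 = 27.98.

28.0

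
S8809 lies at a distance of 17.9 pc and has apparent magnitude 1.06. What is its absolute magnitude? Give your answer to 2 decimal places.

-0.20

M = m − 5 log₁₀(d/10 pc) = 1.06 − 5 log₁₀(17.9/10)
  = 1.06 − 5 × 0.253 = 1.06 − 1.26 = -0.20.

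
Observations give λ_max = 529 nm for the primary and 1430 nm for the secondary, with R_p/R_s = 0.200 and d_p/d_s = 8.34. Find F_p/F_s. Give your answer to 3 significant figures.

0.0307

Wien's law: T_p/T_s = λ_s/λ_p = 1430/529 = 2.703.
L_p/L_s = (R_p/R_s)²(T_p/T_s)⁴ = (0.200)²(2.703)⁴ = 2.136.
F_p/F_s = (L_p/L_s)/(d_p/d_s)² = 2.136/(8.34)² = 0.03071.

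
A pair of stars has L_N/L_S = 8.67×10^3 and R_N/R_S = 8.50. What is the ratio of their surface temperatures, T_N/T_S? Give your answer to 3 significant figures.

3.31

L ∝ R²T⁴ gives T ∝ (L/R²)^(1/4), so
T_N/T_S = (8.67×10^3 / 8.50²)^(1/4) = (120.0)^(1/4) = 3.310.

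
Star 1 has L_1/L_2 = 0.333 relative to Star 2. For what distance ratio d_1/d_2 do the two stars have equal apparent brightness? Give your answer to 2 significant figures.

Equal flux requires L_1/d_1² = L_2/d_2², so d_1/d_2 = √(L_1/L_2)
= √(0.333) = 0.5771.

0.58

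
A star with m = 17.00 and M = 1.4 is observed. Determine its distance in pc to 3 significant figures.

1.32×10^4 pc

m − M = 5 log₁₀(d/10 pc)
17.00 − (1.4) = 15.60 = 5 log₁₀(d/10)
d = 10 × 10^(15.60/5) = 10 × 10^3.120 = 1.318×10^4 pc.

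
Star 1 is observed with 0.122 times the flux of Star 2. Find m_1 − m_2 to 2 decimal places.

2.28

m_1 − m_2 = −2.5 log₁₀(F_1/F_2) = −2.5 log₁₀(0.122) = −2.5 × (-0.914) = 2.284.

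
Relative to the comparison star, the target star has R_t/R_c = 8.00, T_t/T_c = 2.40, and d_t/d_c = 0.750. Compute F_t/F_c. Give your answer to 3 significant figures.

L_t/L_c = (R_t/R_c)²(T_t/T_c)⁴ = (8.00)² × (2.40)⁴ = 2123.
F_t/F_c = (L_t/L_c)/(d_t/d_c)² = 2123 / (0.750)² = 3775.

3.77×10^3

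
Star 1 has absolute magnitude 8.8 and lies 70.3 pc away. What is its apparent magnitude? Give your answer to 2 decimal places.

13.03

m = M + 5 log₁₀(d/10 pc) = 8.8 + 5 log₁₀(70.3/10)
  = 8.8 + 5 × 0.847 = 8.8 + 4.23 = 13.03.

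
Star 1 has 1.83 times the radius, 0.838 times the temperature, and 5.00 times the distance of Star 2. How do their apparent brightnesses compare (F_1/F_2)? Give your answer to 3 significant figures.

0.0661

L_1/L_2 = (R_1/R_2)²(T_1/T_2)⁴ = (1.83)² × (0.838)⁴ = 1.651.
F_1/F_2 = (L_1/L_2)/(d_1/d_2)² = 1.651 / (5.00)² = 0.06606.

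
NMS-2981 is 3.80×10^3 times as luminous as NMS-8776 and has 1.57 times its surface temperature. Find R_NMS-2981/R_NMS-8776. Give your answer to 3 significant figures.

25.0

L ∝ R²T⁴ gives R ∝ √L / T², so
R_NMS-2981/R_NMS-8776 = √(3.80×10^3) / (1.57)² = 61.64 / 2.465 = 25.01.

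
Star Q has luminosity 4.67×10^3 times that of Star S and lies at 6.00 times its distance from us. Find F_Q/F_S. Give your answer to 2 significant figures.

F = L/(4πd²), so F_Q/F_S = (L_Q/L_S) / (d_Q/d_S)²
= 4.67×10^3 / (6.00)² = 4.67×10^3 / 36.00 = 129.7.

1.3×10^2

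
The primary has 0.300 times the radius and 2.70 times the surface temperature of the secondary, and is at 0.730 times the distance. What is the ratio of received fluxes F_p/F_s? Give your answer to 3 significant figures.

L_p/L_s = (R_p/R_s)²(T_p/T_s)⁴ = (0.300)² × (2.70)⁴ = 4.783.
F_p/F_s = (L_p/L_s)/(d_p/d_s)² = 4.783 / (0.730)² = 8.975.

8.98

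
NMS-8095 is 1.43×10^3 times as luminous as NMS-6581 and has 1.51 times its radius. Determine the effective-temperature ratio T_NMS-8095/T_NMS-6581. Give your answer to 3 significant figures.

L ∝ R²T⁴ gives T ∝ (L/R²)^(1/4), so
T_NMS-8095/T_NMS-6581 = (1.43×10^3 / 1.51²)^(1/4) = (627.2)^(1/4) = 5.004.

5.00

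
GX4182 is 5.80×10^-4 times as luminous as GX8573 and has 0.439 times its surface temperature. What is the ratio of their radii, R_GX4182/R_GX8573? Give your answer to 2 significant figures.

L ∝ R²T⁴ gives R ∝ √L / T², so
R_GX4182/R_GX8573 = √(5.80×10^-4) / (0.439)² = 0.02408 / 0.1927 = 0.1250.

0.12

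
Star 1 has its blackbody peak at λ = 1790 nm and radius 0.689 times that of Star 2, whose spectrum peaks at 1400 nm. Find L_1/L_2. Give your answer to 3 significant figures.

Wien's law gives T ∝ 1/λ_max, so T_1/T_2 = λ_2/λ_1 = 1400/1790 = 0.7821.
Then L ∝ R²T⁴ gives L_1/L_2 = (0.689)² × (0.7821)⁴ = 0.4747 × 0.3742 = 0.1776.

0.178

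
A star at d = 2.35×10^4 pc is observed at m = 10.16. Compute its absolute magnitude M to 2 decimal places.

-6.70

M = m − 5 log₁₀(d/10 pc) = 10.16 − 5 log₁₀(2.35×10^4/10)
  = 10.16 − 5 × 3.371 = 10.16 − 16.86 = -6.70.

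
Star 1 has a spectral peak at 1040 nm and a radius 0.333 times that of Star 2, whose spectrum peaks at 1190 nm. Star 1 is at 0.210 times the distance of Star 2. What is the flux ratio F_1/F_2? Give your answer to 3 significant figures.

Wien's law: T_1/T_2 = λ_2/λ_1 = 1190/1040 = 1.144.
L_1/L_2 = (R_1/R_2)²(T_1/T_2)⁴ = (0.333)²(1.144)⁴ = 0.1901.
F_1/F_2 = (L_1/L_2)/(d_1/d_2)² = 0.1901/(0.210)² = 4.310.

4.31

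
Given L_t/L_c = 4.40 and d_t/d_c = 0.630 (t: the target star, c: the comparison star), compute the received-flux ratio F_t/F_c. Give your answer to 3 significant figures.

11.1

F = L/(4πd²), so F_t/F_c = (L_t/L_c) / (d_t/d_c)²
= 4.40 / (0.630)² = 4.40 / 0.3969 = 11.09.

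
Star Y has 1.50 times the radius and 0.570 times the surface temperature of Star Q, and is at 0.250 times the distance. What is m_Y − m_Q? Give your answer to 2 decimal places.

-1.45

L_Y/L_Q = (1.50)²(0.570)⁴ = 0.2375.
F_Y/F_Q = (L_Y/L_Q)/(d_Y/d_Q)² = 0.2375/0.06250 = 3.800.
m_Y − m_Q = −2.5 log₁₀(3.800) = -1.45.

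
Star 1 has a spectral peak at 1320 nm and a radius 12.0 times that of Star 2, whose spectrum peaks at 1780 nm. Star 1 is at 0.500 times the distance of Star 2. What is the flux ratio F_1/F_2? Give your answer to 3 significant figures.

Wien's law: T_1/T_2 = λ_2/λ_1 = 1780/1320 = 1.348.
L_1/L_2 = (R_1/R_2)²(T_1/T_2)⁴ = (12.0)²(1.348)⁴ = 476.2.
F_1/F_2 = (L_1/L_2)/(d_1/d_2)² = 476.2/(0.500)² = 1905.

1.90×10^3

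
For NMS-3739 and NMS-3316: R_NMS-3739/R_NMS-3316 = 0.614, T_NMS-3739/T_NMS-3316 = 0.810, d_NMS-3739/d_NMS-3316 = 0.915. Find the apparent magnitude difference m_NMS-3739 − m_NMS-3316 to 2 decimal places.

L_NMS-3739/L_NMS-3316 = (0.614)²(0.810)⁴ = 0.1623.
F_NMS-3739/F_NMS-3316 = (L_NMS-3739/L_NMS-3316)/(d_NMS-3739/d_NMS-3316)² = 0.1623/0.8372 = 0.1938.
m_NMS-3739 − m_NMS-3316 = −2.5 log₁₀(0.1938) = 1.78.

1.78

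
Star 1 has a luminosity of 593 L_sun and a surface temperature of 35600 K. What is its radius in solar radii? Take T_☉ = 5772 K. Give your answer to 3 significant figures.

0.640 solar radii

R/R_☉ = √(L/L_☉) / (T/T_☉)² = √(593) / (6.168)²
       = 24.35 / 38.04 = 0.6401.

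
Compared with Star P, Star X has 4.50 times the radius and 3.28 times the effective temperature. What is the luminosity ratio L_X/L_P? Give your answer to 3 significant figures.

2.34×10^3

From the Stefan–Boltzmann law, L ∝ R²T⁴, so
L_X/L_P = (R_X/R_P)² (T_X/T_P)⁴ = (4.50)² × (3.28)⁴ = 20.25 × 115.7 = 2344.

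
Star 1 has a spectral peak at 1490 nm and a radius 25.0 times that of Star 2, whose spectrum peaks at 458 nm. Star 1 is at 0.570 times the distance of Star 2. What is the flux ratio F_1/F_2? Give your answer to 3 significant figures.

Wien's law: T_1/T_2 = λ_2/λ_1 = 458/1490 = 0.3074.
L_1/L_2 = (R_1/R_2)²(T_1/T_2)⁴ = (25.0)²(0.3074)⁴ = 5.580.
F_1/F_2 = (L_1/L_2)/(d_1/d_2)² = 5.580/(0.570)² = 17.17.

17.2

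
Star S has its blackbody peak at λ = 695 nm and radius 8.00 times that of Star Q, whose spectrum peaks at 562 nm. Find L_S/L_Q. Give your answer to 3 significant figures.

27.4

Wien's law gives T ∝ 1/λ_max, so T_S/T_Q = λ_Q/λ_S = 562/695 = 0.8086.
Then L ∝ R²T⁴ gives L_S/L_Q = (8.00)² × (0.8086)⁴ = 64.00 × 0.4276 = 27.36.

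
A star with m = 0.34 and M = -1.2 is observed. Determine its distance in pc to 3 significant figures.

m − M = 5 log₁₀(d/10 pc)
0.34 − (-1.2) = 1.54 = 5 log₁₀(d/10)
d = 10 × 10^(1.54/5) = 10 × 10^0.308 = 20.32 pc.

20.3 pc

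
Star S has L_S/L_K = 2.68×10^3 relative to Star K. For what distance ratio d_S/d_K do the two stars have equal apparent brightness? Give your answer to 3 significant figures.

51.8

Equal flux requires L_S/d_S² = L_K/d_K², so d_S/d_K = √(L_S/L_K)
= √(2.68×10^3) = 51.77.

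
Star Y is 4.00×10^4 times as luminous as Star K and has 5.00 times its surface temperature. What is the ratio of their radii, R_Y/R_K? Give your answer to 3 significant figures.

L ∝ R²T⁴ gives R ∝ √L / T², so
R_Y/R_K = √(4.00×10^4) / (5.00)² = 200.0 / 25.00 = 8.000.

8.00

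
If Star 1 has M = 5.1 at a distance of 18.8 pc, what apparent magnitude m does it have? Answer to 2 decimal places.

m = M + 5 log₁₀(d/10 pc) = 5.1 + 5 log₁₀(18.8/10)
  = 5.1 + 5 × 0.274 = 5.1 + 1.37 = 6.47.

6.47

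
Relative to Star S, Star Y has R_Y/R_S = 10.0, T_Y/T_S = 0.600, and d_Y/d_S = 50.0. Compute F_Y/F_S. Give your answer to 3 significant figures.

L_Y/L_S = (R_Y/R_S)²(T_Y/T_S)⁴ = (10.0)² × (0.600)⁴ = 12.96.
F_Y/F_S = (L_Y/L_S)/(d_Y/d_S)² = 12.96 / (50.0)² = 0.005184.

0.00518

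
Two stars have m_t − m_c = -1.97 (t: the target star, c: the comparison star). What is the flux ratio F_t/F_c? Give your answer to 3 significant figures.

6.14

F_t/F_c = 10^(−(m_t − m_c)/2.5) = 10^(1.97/2.5) = 10^0.788 = 6.138.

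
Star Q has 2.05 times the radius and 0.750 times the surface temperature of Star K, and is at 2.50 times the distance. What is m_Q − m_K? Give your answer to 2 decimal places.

L_Q/L_K = (2.05)²(0.750)⁴ = 1.330.
F_Q/F_K = (L_Q/L_K)/(d_Q/d_K)² = 1.330/6.250 = 0.2128.
m_Q − m_K = −2.5 log₁₀(0.2128) = 1.68.

1.68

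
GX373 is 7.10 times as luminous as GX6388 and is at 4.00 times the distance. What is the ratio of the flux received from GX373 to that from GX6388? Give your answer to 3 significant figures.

F = L/(4πd²), so F_GX373/F_GX6388 = (L_GX373/L_GX6388) / (d_GX373/d_GX6388)²
= 7.10 / (4.00)² = 7.10 / 16.00 = 0.4437.

0.444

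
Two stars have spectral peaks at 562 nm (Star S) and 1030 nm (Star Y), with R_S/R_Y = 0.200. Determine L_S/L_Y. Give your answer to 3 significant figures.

Wien's law gives T ∝ 1/λ_max, so T_S/T_Y = λ_Y/λ_S = 1030/562 = 1.833.
Then L ∝ R²T⁴ gives L_S/L_Y = (0.200)² × (1.833)⁴ = 0.04000 × 11.28 = 0.4513.

0.451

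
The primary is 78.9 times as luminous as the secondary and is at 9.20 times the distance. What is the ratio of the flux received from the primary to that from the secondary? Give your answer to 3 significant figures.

F = L/(4πd²), so F_p/F_s = (L_p/L_s) / (d_p/d_s)²
= 78.9 / (9.20)² = 78.9 / 84.64 = 0.9322.

0.932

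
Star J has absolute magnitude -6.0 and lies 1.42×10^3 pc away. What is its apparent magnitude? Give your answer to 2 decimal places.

4.76

m = M + 5 log₁₀(d/10 pc) = -6.0 + 5 log₁₀(1.42×10^3/10)
  = -6.0 + 5 × 2.152 = -6.0 + 10.76 = 4.76.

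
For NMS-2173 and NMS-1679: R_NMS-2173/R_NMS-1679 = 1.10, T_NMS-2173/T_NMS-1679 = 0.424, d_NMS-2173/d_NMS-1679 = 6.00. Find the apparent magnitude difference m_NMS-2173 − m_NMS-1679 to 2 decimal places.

7.41

L_NMS-2173/L_NMS-1679 = (1.10)²(0.424)⁴ = 0.03911.
F_NMS-2173/F_NMS-1679 = (L_NMS-2173/L_NMS-1679)/(d_NMS-2173/d_NMS-1679)² = 0.03911/36.00 = 0.001086.
m_NMS-2173 − m_NMS-1679 = −2.5 log₁₀(0.001086) = 7.41.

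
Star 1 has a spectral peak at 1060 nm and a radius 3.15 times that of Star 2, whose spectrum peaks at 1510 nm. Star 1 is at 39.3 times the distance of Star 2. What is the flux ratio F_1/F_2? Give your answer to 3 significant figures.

0.0265

Wien's law: T_1/T_2 = λ_2/λ_1 = 1510/1060 = 1.425.
L_1/L_2 = (R_1/R_2)²(T_1/T_2)⁴ = (3.15)²(1.425)⁴ = 40.86.
F_1/F_2 = (L_1/L_2)/(d_1/d_2)² = 40.86/(39.3)² = 0.02646.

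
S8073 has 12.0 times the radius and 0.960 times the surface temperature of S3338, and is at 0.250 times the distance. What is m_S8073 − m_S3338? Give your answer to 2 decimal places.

L_S8073/L_S3338 = (12.0)²(0.960)⁴ = 122.3.
F_S8073/F_S3338 = (L_S8073/L_S3338)/(d_S8073/d_S3338)² = 122.3/0.06250 = 1957.
m_S8073 − m_S3338 = −2.5 log₁₀(1957) = -8.23.

-8.23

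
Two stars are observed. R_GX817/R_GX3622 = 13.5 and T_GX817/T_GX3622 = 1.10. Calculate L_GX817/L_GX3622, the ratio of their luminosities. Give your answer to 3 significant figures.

From the Stefan–Boltzmann law, L ∝ R²T⁴, so
L_GX817/L_GX3622 = (R_GX817/R_GX3622)² (T_GX817/T_GX3622)⁴ = (13.5)² × (1.10)⁴ = 182.2 × 1.464 = 266.8.

267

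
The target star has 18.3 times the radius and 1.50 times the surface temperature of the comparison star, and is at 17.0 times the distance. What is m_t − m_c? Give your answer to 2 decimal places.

-1.92

L_t/L_c = (18.3)²(1.50)⁴ = 1695.
F_t/F_c = (L_t/L_c)/(d_t/d_c)² = 1695/289.0 = 5.866.
m_t − m_c = −2.5 log₁₀(5.866) = -1.92.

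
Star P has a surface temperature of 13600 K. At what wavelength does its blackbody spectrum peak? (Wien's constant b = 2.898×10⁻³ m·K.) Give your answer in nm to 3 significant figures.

λ_max = b/T = 2.898×10⁻³ / 13600 = 2.13×10^-7 m = 213.1 nm.

213 nm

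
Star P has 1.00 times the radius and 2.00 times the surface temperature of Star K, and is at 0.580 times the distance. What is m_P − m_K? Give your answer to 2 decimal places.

-4.19

L_P/L_K = (1.00)²(2.00)⁴ = 16.00.
F_P/F_K = (L_P/L_K)/(d_P/d_K)² = 16.00/0.3364 = 47.56.
m_P − m_K = −2.5 log₁₀(47.56) = -4.19.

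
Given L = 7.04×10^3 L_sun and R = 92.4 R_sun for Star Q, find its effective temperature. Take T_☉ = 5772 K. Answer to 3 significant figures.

T/T_☉ = (L/L_☉)^(1/4) / (R/R_☉)^(1/2)
T = 5772 × (7.04×10^3)^(1/4) / √(92.4) = 5772 × 9.160 / 9.612 = 5500 K.

5.50×10^3 K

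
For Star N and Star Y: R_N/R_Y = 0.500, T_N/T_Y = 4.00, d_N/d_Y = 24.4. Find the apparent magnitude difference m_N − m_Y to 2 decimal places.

2.42

L_N/L_Y = (0.500)²(4.00)⁴ = 64.00.
F_N/F_Y = (L_N/L_Y)/(d_N/d_Y)² = 64.00/595.4 = 0.1075.
m_N − m_Y = −2.5 log₁₀(0.1075) = 2.42.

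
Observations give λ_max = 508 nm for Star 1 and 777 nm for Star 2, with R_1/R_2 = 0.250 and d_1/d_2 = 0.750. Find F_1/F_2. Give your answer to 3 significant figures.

Wien's law: T_1/T_2 = λ_2/λ_1 = 777/508 = 1.530.
L_1/L_2 = (R_1/R_2)²(T_1/T_2)⁴ = (0.250)²(1.530)⁴ = 0.3421.
F_1/F_2 = (L_1/L_2)/(d_1/d_2)² = 0.3421/(0.750)² = 0.6081.

0.608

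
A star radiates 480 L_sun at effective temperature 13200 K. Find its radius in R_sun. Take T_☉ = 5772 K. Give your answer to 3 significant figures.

R/R_☉ = √(L/L_☉) / (T/T_☉)² = √(480) / (2.287)²
       = 21.91 / 5.230 = 4.189.

4.19 R_sun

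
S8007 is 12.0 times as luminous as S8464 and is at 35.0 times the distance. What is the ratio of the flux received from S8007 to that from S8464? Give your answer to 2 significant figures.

F = L/(4πd²), so F_S8007/F_S8464 = (L_S8007/L_S8464) / (d_S8007/d_S8464)²
= 12.0 / (35.0)² = 12.0 / 1225 = 0.009796.

0.0098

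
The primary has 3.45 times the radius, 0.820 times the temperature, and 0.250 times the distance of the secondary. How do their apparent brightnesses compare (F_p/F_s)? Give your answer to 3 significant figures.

86.1

L_p/L_s = (R_p/R_s)²(T_p/T_s)⁴ = (3.45)² × (0.820)⁴ = 5.381.
F_p/F_s = (L_p/L_s)/(d_p/d_s)² = 5.381 / (0.250)² = 86.10.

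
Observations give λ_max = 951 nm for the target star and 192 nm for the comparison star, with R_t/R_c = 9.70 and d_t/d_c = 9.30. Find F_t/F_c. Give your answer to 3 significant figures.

0.00181

Wien's law: T_t/T_c = λ_c/λ_t = 192/951 = 0.2019.
L_t/L_c = (R_t/R_c)²(T_t/T_c)⁴ = (9.70)²(0.2019)⁴ = 0.1563.
F_t/F_c = (L_t/L_c)/(d_t/d_c)² = 0.1563/(9.30)² = 0.001807.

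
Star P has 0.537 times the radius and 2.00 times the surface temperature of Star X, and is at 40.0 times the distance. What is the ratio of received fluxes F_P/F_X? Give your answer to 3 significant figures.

0.00288

L_P/L_X = (R_P/R_X)²(T_P/T_X)⁴ = (0.537)² × (2.00)⁴ = 4.614.
F_P/F_X = (L_P/L_X)/(d_P/d_X)² = 4.614 / (40.0)² = 0.002884.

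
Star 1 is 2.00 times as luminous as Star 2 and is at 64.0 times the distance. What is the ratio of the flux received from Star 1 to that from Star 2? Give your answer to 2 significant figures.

F = L/(4πd²), so F_1/F_2 = (L_1/L_2) / (d_1/d_2)²
= 2.00 / (64.0)² = 2.00 / 4096 = 4.883×10^-4.

4.9×10^-4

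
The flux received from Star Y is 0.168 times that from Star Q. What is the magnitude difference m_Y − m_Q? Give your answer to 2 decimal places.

m_Y − m_Q = −2.5 log₁₀(F_Y/F_Q) = −2.5 log₁₀(0.168) = −2.5 × (-0.775) = 1.937.

1.94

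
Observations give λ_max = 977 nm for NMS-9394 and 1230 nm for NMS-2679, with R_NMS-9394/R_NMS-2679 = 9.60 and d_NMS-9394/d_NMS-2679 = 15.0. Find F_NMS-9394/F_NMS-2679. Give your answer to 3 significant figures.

Wien's law: T_NMS-9394/T_NMS-2679 = λ_NMS-2679/λ_NMS-9394 = 1230/977 = 1.259.
L_NMS-9394/L_NMS-2679 = (R_NMS-9394/R_NMS-2679)²(T_NMS-9394/T_NMS-2679)⁴ = (9.60)²(1.259)⁴ = 231.5.
F_NMS-9394/F_NMS-2679 = (L_NMS-9394/L_NMS-2679)/(d_NMS-9394/d_NMS-2679)² = 231.5/(15.0)² = 1.029.

1.03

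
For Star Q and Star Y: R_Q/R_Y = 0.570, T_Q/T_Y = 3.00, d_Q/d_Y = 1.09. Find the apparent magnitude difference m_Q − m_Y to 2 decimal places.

L_Q/L_Y = (0.570)²(3.00)⁴ = 26.32.
F_Q/F_Y = (L_Q/L_Y)/(d_Q/d_Y)² = 26.32/1.188 = 22.15.
m_Q − m_Y = −2.5 log₁₀(22.15) = -3.36.

-3.36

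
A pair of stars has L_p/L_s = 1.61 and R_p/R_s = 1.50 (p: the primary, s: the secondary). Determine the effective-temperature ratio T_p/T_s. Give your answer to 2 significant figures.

0.92

L ∝ R²T⁴ gives T ∝ (L/R²)^(1/4), so
T_p/T_s = (1.61 / 1.50²)^(1/4) = (0.7156)^(1/4) = 0.9197.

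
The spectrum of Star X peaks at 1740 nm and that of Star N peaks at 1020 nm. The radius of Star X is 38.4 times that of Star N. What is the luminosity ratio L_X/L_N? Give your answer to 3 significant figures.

Wien's law gives T ∝ 1/λ_max, so T_X/T_N = λ_N/λ_X = 1020/1740 = 0.5862.
Then L ∝ R²T⁴ gives L_X/L_N = (38.4)² × (0.5862)⁴ = 1475 × 0.1181 = 174.1.

174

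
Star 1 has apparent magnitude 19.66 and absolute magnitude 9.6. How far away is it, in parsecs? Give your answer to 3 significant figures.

m − M = 5 log₁₀(d/10 pc)
19.66 − (9.6) = 10.06 = 5 log₁₀(d/10)
d = 10 × 10^(10.06/5) = 10 × 10^2.012 = 1028 pc.

1.03×10^3 pc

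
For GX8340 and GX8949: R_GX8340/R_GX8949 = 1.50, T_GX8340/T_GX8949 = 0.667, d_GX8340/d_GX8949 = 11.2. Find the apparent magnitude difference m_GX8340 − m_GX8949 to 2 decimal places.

6.12

L_GX8340/L_GX8949 = (1.50)²(0.667)⁴ = 0.4453.
F_GX8340/F_GX8949 = (L_GX8340/L_GX8949)/(d_GX8340/d_GX8949)² = 0.4453/125.4 = 0.003550.
m_GX8340 − m_GX8949 = −2.5 log₁₀(0.003550) = 6.12.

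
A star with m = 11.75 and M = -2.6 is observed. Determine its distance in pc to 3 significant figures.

m − M = 5 log₁₀(d/10 pc)
11.75 − (-2.6) = 14.35 = 5 log₁₀(d/10)
d = 10 × 10^(14.35/5) = 10 × 10^2.870 = 7413 pc.

7.41×10^3 pc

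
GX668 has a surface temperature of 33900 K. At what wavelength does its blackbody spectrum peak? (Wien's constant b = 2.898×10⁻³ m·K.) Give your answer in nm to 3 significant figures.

85.5 nm

λ_max = b/T = 2.898×10⁻³ / 33900 = 8.55×10^-8 m = 85.49 nm.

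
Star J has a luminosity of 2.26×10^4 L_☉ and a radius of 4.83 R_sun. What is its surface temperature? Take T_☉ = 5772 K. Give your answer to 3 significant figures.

T/T_☉ = (L/L_☉)^(1/4) / (R/R_☉)^(1/2)
T = 5772 × (2.26×10^4)^(1/4) / √(4.83) = 5772 × 12.26 / 2.198 = 3.220×10^4 K.

3.22×10^4 K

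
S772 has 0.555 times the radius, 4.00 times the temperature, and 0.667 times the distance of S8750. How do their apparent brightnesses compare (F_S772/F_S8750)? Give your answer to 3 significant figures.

177

L_S772/L_S8750 = (R_S772/R_S8750)²(T_S772/T_S8750)⁴ = (0.555)² × (4.00)⁴ = 78.85.
F_S772/F_S8750 = (L_S772/L_S8750)/(d_S772/d_S8750)² = 78.85 / (0.667)² = 177.2.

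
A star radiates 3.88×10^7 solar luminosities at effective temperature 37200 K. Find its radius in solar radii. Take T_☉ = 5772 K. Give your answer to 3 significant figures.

R/R_☉ = √(L/L_☉) / (T/T_☉)² = √(3.88×10^7) / (6.445)²
       = 6229 / 41.54 = 150.0.

150 solar radii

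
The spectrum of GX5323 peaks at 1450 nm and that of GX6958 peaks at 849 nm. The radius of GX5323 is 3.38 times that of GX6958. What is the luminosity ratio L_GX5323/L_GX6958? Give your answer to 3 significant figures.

1.34

Wien's law gives T ∝ 1/λ_max, so T_GX5323/T_GX6958 = λ_GX6958/λ_GX5323 = 849/1450 = 0.5855.
Then L ∝ R²T⁴ gives L_GX5323/L_GX6958 = (3.38)² × (0.5855)⁴ = 11.42 × 0.1175 = 1.343.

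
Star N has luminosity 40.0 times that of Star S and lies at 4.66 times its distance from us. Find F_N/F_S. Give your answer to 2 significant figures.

F = L/(4πd²), so F_N/F_S = (L_N/L_S) / (d_N/d_S)²
= 40.0 / (4.66)² = 40.0 / 21.72 = 1.842.

1.8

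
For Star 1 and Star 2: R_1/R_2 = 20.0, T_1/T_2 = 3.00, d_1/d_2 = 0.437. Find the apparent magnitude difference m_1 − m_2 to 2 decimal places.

L_1/L_2 = (20.0)²(3.00)⁴ = 3.240×10^4.
F_1/F_2 = (L_1/L_2)/(d_1/d_2)² = 3.240×10^4/0.1910 = 1.697×10^5.
m_1 − m_2 = −2.5 log₁₀(1.697×10^5) = -13.07.

-13.07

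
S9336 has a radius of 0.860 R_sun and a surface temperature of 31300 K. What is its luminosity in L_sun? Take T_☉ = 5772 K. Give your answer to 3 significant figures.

L/L_☉ = (R/R_☉)² (T/T_☉)⁴ = (0.860)² × (31300/5772)⁴
       = 0.7396 × (5.423)⁴ = 0.7396 × 864.7 = 639.5.

640 L_sun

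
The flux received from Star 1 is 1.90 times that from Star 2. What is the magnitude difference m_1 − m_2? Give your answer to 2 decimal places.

m_1 − m_2 = −2.5 log₁₀(F_1/F_2) = −2.5 log₁₀(1.90) = −2.5 × (0.279) = -0.697.

-0.70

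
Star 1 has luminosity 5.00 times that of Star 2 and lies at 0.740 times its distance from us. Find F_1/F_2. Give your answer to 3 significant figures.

9.13

F = L/(4πd²), so F_1/F_2 = (L_1/L_2) / (d_1/d_2)²
= 5.00 / (0.740)² = 5.00 / 0.5476 = 9.131.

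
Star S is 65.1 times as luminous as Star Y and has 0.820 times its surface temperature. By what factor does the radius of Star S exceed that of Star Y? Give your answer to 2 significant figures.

L ∝ R²T⁴ gives R ∝ √L / T², so
R_S/R_Y = √(65.1) / (0.820)² = 8.068 / 0.6724 = 12.00.

12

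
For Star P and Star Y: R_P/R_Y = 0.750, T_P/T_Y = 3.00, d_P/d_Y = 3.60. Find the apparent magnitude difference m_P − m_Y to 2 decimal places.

L_P/L_Y = (0.750)²(3.00)⁴ = 45.56.
F_P/F_Y = (L_P/L_Y)/(d_P/d_Y)² = 45.56/12.96 = 3.516.
m_P − m_Y = −2.5 log₁₀(3.516) = -1.37.

-1.37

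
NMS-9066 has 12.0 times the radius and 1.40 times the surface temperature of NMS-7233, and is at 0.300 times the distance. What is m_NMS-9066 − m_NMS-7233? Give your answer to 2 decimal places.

L_NMS-9066/L_NMS-7233 = (12.0)²(1.40)⁴ = 553.2.
F_NMS-9066/F_NMS-7233 = (L_NMS-9066/L_NMS-7233)/(d_NMS-9066/d_NMS-7233)² = 553.2/0.09000 = 6147.
m_NMS-9066 − m_NMS-7233 = −2.5 log₁₀(6147) = -9.47.

-9.47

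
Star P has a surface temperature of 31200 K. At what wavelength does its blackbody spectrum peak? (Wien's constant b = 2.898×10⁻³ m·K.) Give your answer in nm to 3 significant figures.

λ_max = b/T = 2.898×10⁻³ / 31200 = 9.29×10^-8 m = 92.88 nm.

92.9 nm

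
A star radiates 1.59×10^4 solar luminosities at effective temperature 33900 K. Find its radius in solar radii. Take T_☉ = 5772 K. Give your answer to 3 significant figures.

3.66 solar radii

R/R_☉ = √(L/L_☉) / (T/T_☉)² = √(1.59×10^4) / (5.873)²
       = 126.1 / 34.49 = 3.656.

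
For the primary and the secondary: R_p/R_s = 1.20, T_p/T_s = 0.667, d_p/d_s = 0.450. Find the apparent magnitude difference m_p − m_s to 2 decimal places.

-0.37

L_p/L_s = (1.20)²(0.667)⁴ = 0.2850.
F_p/F_s = (L_p/L_s)/(d_p/d_s)² = 0.2850/0.2025 = 1.407.
m_p − m_s = −2.5 log₁₀(1.407) = -0.37.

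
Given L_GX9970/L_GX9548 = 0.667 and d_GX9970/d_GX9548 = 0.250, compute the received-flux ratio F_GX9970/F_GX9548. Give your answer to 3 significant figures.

10.7

F = L/(4πd²), so F_GX9970/F_GX9548 = (L_GX9970/L_GX9548) / (d_GX9970/d_GX9548)²
= 0.667 / (0.250)² = 0.667 / 0.06250 = 10.67.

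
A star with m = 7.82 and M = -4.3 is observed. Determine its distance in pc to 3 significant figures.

2.65×10^3 pc

m − M = 5 log₁₀(d/10 pc)
7.82 − (-4.3) = 12.12 = 5 log₁₀(d/10)
d = 10 × 10^(12.12/5) = 10 × 10^2.424 = 2655 pc.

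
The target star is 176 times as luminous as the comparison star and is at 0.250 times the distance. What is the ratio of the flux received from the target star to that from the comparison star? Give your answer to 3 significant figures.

F = L/(4πd²), so F_t/F_c = (L_t/L_c) / (d_t/d_c)²
= 176 / (0.250)² = 176 / 0.06250 = 2816.

2.82×10^3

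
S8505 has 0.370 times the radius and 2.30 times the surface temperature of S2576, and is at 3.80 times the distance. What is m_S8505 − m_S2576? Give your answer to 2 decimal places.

1.44

L_S8505/L_S2576 = (0.370)²(2.30)⁴ = 3.831.
F_S8505/F_S2576 = (L_S8505/L_S2576)/(d_S8505/d_S2576)² = 3.831/14.44 = 0.2653.
m_S8505 − m_S2576 = −2.5 log₁₀(0.2653) = 1.44.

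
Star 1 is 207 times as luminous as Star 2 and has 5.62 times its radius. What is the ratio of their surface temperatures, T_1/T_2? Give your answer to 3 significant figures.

L ∝ R²T⁴ gives T ∝ (L/R²)^(1/4), so
T_1/T_2 = (207 / 5.62²)^(1/4) = (6.554)^(1/4) = 1.600.

1.60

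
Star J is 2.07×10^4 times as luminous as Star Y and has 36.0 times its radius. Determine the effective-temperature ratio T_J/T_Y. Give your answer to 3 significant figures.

L ∝ R²T⁴ gives T ∝ (L/R²)^(1/4), so
T_J/T_Y = (2.07×10^4 / 36.0²)^(1/4) = (15.97)^(1/4) = 1.999.

2.00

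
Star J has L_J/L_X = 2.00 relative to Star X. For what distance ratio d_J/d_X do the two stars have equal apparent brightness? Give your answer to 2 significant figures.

1.4

Equal flux requires L_J/d_J² = L_X/d_X², so d_J/d_X = √(L_J/L_X)
= √(2.00) = 1.414.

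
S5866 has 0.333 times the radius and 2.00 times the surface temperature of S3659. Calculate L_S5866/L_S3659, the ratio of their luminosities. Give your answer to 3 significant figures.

From the Stefan–Boltzmann law, L ∝ R²T⁴, so
L_S5866/L_S3659 = (R_S5866/R_S3659)² (T_S5866/T_S3659)⁴ = (0.333)² × (2.00)⁴ = 0.1109 × 16.00 = 1.774.

1.77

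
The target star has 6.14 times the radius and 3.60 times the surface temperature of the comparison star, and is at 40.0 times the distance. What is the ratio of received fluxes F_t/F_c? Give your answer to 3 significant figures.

L_t/L_c = (R_t/R_c)²(T_t/T_c)⁴ = (6.14)² × (3.60)⁴ = 6332.
F_t/F_c = (L_t/L_c)/(d_t/d_c)² = 6332 / (40.0)² = 3.958.

3.96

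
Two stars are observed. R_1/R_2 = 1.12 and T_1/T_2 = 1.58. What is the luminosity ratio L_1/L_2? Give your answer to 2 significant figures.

7.8

From the Stefan–Boltzmann law, L ∝ R²T⁴, so
L_1/L_2 = (R_1/R_2)² (T_1/T_2)⁴ = (1.12)² × (1.58)⁴ = 1.254 × 6.232 = 7.817.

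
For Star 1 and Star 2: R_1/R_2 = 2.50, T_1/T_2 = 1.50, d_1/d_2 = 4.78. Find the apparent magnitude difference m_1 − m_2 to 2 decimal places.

-0.35

L_1/L_2 = (2.50)²(1.50)⁴ = 31.64.
F_1/F_2 = (L_1/L_2)/(d_1/d_2)² = 31.64/22.85 = 1.385.
m_1 − m_2 = −2.5 log₁₀(1.385) = -0.35.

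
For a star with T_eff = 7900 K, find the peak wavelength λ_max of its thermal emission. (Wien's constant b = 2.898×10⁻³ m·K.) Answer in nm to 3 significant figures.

λ_max = b/T = 2.898×10⁻³ / 7900 = 3.67×10^-7 m = 366.8 nm.

367 nm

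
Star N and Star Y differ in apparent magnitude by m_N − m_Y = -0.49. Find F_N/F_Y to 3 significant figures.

1.57

F_N/F_Y = 10^(−(m_N − m_Y)/2.5) = 10^(0.49/2.5) = 10^0.196 = 1.570.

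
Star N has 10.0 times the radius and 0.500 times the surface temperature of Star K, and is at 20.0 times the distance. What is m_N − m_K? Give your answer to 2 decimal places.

L_N/L_K = (10.0)²(0.500)⁴ = 6.250.
F_N/F_K = (L_N/L_K)/(d_N/d_K)² = 6.250/400.0 = 0.01562.
m_N − m_K = −2.5 log₁₀(0.01562) = 4.52.

4.52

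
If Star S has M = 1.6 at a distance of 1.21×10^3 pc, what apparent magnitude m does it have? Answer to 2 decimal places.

12.01

m = M + 5 log₁₀(d/10 pc) = 1.6 + 5 log₁₀(1.21×10^3/10)
  = 1.6 + 5 × 2.083 = 1.6 + 10.41 = 12.01.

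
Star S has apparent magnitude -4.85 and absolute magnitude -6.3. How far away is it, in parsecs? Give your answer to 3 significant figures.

m − M = 5 log₁₀(d/10 pc)
-4.85 − (-6.3) = 1.45 = 5 log₁₀(d/10)
d = 10 × 10^(1.45/5) = 10 × 10^0.290 = 19.50 pc.

19.5 pc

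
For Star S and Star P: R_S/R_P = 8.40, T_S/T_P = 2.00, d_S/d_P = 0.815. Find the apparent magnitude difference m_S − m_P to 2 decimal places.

-8.08

L_S/L_P = (8.40)²(2.00)⁴ = 1129.
F_S/F_P = (L_S/L_P)/(d_S/d_P)² = 1129/0.6642 = 1700.
m_S − m_P = −2.5 log₁₀(1700) = -8.08.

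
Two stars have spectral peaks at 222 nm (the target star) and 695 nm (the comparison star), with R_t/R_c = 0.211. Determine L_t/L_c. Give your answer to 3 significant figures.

Wien's law gives T ∝ 1/λ_max, so T_t/T_c = λ_c/λ_t = 695/222 = 3.131.
Then L ∝ R²T⁴ gives L_t/L_c = (0.211)² × (3.131)⁴ = 0.04452 × 96.06 = 4.277.

4.28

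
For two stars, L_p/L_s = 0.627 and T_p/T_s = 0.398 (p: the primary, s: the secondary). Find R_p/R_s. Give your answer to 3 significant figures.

L ∝ R²T⁴ gives R ∝ √L / T², so
R_p/R_s = √(0.627) / (0.398)² = 0.7918 / 0.1584 = 4.999.

5.00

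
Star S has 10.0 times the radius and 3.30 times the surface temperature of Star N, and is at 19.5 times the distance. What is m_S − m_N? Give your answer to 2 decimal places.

-3.73

L_S/L_N = (10.0)²(3.30)⁴ = 1.186×10^4.
F_S/F_N = (L_S/L_N)/(d_S/d_N)² = 1.186×10^4/380.2 = 31.19.
m_S − m_N = −2.5 log₁₀(31.19) = -3.73.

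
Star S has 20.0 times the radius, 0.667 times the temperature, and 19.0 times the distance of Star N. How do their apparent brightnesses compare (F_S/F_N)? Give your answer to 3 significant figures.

0.219

L_S/L_N = (R_S/R_N)²(T_S/T_N)⁴ = (20.0)² × (0.667)⁴ = 79.17.
F_S/F_N = (L_S/L_N)/(d_S/d_N)² = 79.17 / (19.0)² = 0.2193.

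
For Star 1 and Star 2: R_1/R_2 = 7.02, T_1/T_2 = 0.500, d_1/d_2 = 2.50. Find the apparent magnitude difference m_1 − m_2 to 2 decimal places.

0.77

L_1/L_2 = (7.02)²(0.500)⁴ = 3.080.
F_1/F_2 = (L_1/L_2)/(d_1/d_2)² = 3.080/6.250 = 0.4928.
m_1 − m_2 = −2.5 log₁₀(0.4928) = 0.77.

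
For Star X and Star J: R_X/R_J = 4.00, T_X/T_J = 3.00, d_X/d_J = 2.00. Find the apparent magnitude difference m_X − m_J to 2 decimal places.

-6.28

L_X/L_J = (4.00)²(3.00)⁴ = 1296.
F_X/F_J = (L_X/L_J)/(d_X/d_J)² = 1296/4.000 = 324.0.
m_X − m_J = −2.5 log₁₀(324.0) = -6.28.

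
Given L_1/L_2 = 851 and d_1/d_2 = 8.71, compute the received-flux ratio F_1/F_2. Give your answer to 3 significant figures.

F = L/(4πd²), so F_1/F_2 = (L_1/L_2) / (d_1/d_2)²
= 851 / (8.71)² = 851 / 75.86 = 11.22.

11.2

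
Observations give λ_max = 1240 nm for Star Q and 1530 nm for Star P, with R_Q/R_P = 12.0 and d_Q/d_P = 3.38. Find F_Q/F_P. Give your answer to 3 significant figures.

29.2

Wien's law: T_Q/T_P = λ_P/λ_Q = 1530/1240 = 1.234.
L_Q/L_P = (R_Q/R_P)²(T_Q/T_P)⁴ = (12.0)²(1.234)⁴ = 333.8.
F_Q/F_P = (L_Q/L_P)/(d_Q/d_P)² = 333.8/(3.38)² = 29.22.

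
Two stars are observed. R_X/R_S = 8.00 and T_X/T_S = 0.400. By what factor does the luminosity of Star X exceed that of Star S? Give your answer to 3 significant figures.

1.64

From the Stefan–Boltzmann law, L ∝ R²T⁴, so
L_X/L_S = (R_X/R_S)² (T_X/T_S)⁴ = (8.00)² × (0.400)⁴ = 64.00 × 0.02560 = 1.638.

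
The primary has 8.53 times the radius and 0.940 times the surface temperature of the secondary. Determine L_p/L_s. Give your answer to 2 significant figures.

57

From the Stefan–Boltzmann law, L ∝ R²T⁴, so
L_p/L_s = (R_p/R_s)² (T_p/T_s)⁴ = (8.53)² × (0.940)⁴ = 72.76 × 0.7807 = 56.81.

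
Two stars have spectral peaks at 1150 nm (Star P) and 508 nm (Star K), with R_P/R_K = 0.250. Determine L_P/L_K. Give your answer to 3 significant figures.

0.00238

Wien's law gives T ∝ 1/λ_max, so T_P/T_K = λ_K/λ_P = 508/1150 = 0.4417.
Then L ∝ R²T⁴ gives L_P/L_K = (0.250)² × (0.4417)⁴ = 0.06250 × 0.03808 = 0.002380.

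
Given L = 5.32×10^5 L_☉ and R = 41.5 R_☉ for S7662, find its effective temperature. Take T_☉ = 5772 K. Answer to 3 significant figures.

2.42×10^4 K

T/T_☉ = (L/L_☉)^(1/4) / (R/R_☉)^(1/2)
T = 5772 × (5.32×10^5)^(1/4) / √(41.5) = 5772 × 27.01 / 6.442 = 2.420×10^4 K.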